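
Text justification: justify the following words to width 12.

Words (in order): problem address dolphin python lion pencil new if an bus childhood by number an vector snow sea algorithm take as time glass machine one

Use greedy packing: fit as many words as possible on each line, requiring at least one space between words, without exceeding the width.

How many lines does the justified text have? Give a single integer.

Line 1: ['problem'] (min_width=7, slack=5)
Line 2: ['address'] (min_width=7, slack=5)
Line 3: ['dolphin'] (min_width=7, slack=5)
Line 4: ['python', 'lion'] (min_width=11, slack=1)
Line 5: ['pencil', 'new'] (min_width=10, slack=2)
Line 6: ['if', 'an', 'bus'] (min_width=9, slack=3)
Line 7: ['childhood', 'by'] (min_width=12, slack=0)
Line 8: ['number', 'an'] (min_width=9, slack=3)
Line 9: ['vector', 'snow'] (min_width=11, slack=1)
Line 10: ['sea'] (min_width=3, slack=9)
Line 11: ['algorithm'] (min_width=9, slack=3)
Line 12: ['take', 'as', 'time'] (min_width=12, slack=0)
Line 13: ['glass'] (min_width=5, slack=7)
Line 14: ['machine', 'one'] (min_width=11, slack=1)
Total lines: 14

Answer: 14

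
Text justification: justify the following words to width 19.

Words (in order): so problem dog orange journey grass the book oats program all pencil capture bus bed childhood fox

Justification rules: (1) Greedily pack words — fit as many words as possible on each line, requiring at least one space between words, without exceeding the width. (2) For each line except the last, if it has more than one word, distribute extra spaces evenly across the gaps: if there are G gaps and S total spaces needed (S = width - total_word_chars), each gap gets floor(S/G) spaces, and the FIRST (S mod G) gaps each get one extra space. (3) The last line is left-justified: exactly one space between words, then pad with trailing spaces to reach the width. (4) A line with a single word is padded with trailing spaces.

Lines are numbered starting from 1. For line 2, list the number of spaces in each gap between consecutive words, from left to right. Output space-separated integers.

Answer: 6

Derivation:
Line 1: ['so', 'problem', 'dog'] (min_width=14, slack=5)
Line 2: ['orange', 'journey'] (min_width=14, slack=5)
Line 3: ['grass', 'the', 'book', 'oats'] (min_width=19, slack=0)
Line 4: ['program', 'all', 'pencil'] (min_width=18, slack=1)
Line 5: ['capture', 'bus', 'bed'] (min_width=15, slack=4)
Line 6: ['childhood', 'fox'] (min_width=13, slack=6)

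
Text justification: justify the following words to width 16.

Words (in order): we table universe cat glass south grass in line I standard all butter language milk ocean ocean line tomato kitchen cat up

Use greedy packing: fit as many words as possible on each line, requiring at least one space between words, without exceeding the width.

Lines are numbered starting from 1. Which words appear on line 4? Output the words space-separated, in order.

Answer: grass in line I

Derivation:
Line 1: ['we', 'table'] (min_width=8, slack=8)
Line 2: ['universe', 'cat'] (min_width=12, slack=4)
Line 3: ['glass', 'south'] (min_width=11, slack=5)
Line 4: ['grass', 'in', 'line', 'I'] (min_width=15, slack=1)
Line 5: ['standard', 'all'] (min_width=12, slack=4)
Line 6: ['butter', 'language'] (min_width=15, slack=1)
Line 7: ['milk', 'ocean', 'ocean'] (min_width=16, slack=0)
Line 8: ['line', 'tomato'] (min_width=11, slack=5)
Line 9: ['kitchen', 'cat', 'up'] (min_width=14, slack=2)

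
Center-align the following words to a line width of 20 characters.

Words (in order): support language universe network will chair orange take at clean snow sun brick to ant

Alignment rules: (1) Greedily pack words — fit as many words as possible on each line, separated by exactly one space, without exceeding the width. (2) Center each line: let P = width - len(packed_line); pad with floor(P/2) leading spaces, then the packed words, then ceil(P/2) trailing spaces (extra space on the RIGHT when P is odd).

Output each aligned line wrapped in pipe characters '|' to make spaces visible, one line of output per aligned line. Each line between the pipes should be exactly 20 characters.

Answer: |  support language  |
|  universe network  |
| will chair orange  |
| take at clean snow |
|  sun brick to ant  |

Derivation:
Line 1: ['support', 'language'] (min_width=16, slack=4)
Line 2: ['universe', 'network'] (min_width=16, slack=4)
Line 3: ['will', 'chair', 'orange'] (min_width=17, slack=3)
Line 4: ['take', 'at', 'clean', 'snow'] (min_width=18, slack=2)
Line 5: ['sun', 'brick', 'to', 'ant'] (min_width=16, slack=4)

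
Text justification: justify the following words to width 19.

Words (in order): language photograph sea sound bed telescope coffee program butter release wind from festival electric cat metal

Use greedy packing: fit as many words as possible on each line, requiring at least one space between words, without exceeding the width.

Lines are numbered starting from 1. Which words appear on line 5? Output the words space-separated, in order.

Answer: release wind from

Derivation:
Line 1: ['language', 'photograph'] (min_width=19, slack=0)
Line 2: ['sea', 'sound', 'bed'] (min_width=13, slack=6)
Line 3: ['telescope', 'coffee'] (min_width=16, slack=3)
Line 4: ['program', 'butter'] (min_width=14, slack=5)
Line 5: ['release', 'wind', 'from'] (min_width=17, slack=2)
Line 6: ['festival', 'electric'] (min_width=17, slack=2)
Line 7: ['cat', 'metal'] (min_width=9, slack=10)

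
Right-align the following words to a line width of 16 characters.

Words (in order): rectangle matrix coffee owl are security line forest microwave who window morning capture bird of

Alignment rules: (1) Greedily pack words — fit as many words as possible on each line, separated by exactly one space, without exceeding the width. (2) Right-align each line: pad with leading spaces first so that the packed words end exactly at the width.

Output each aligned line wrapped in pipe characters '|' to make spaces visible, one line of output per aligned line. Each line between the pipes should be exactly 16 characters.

Answer: |rectangle matrix|
|  coffee owl are|
|   security line|
|forest microwave|
|      who window|
| morning capture|
|         bird of|

Derivation:
Line 1: ['rectangle', 'matrix'] (min_width=16, slack=0)
Line 2: ['coffee', 'owl', 'are'] (min_width=14, slack=2)
Line 3: ['security', 'line'] (min_width=13, slack=3)
Line 4: ['forest', 'microwave'] (min_width=16, slack=0)
Line 5: ['who', 'window'] (min_width=10, slack=6)
Line 6: ['morning', 'capture'] (min_width=15, slack=1)
Line 7: ['bird', 'of'] (min_width=7, slack=9)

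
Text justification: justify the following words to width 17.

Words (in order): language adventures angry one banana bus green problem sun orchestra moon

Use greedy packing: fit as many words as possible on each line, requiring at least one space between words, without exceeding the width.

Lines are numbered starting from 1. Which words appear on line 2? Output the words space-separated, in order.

Line 1: ['language'] (min_width=8, slack=9)
Line 2: ['adventures', 'angry'] (min_width=16, slack=1)
Line 3: ['one', 'banana', 'bus'] (min_width=14, slack=3)
Line 4: ['green', 'problem', 'sun'] (min_width=17, slack=0)
Line 5: ['orchestra', 'moon'] (min_width=14, slack=3)

Answer: adventures angry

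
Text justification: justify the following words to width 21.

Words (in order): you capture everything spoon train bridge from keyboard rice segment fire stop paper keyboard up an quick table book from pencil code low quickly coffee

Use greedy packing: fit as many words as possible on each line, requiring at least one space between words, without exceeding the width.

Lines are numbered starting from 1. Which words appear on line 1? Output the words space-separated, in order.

Answer: you capture

Derivation:
Line 1: ['you', 'capture'] (min_width=11, slack=10)
Line 2: ['everything', 'spoon'] (min_width=16, slack=5)
Line 3: ['train', 'bridge', 'from'] (min_width=17, slack=4)
Line 4: ['keyboard', 'rice', 'segment'] (min_width=21, slack=0)
Line 5: ['fire', 'stop', 'paper'] (min_width=15, slack=6)
Line 6: ['keyboard', 'up', 'an', 'quick'] (min_width=20, slack=1)
Line 7: ['table', 'book', 'from'] (min_width=15, slack=6)
Line 8: ['pencil', 'code', 'low'] (min_width=15, slack=6)
Line 9: ['quickly', 'coffee'] (min_width=14, slack=7)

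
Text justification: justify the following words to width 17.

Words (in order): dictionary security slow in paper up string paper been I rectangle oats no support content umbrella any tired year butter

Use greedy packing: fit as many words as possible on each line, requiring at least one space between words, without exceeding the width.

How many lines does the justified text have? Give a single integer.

Line 1: ['dictionary'] (min_width=10, slack=7)
Line 2: ['security', 'slow', 'in'] (min_width=16, slack=1)
Line 3: ['paper', 'up', 'string'] (min_width=15, slack=2)
Line 4: ['paper', 'been', 'I'] (min_width=12, slack=5)
Line 5: ['rectangle', 'oats', 'no'] (min_width=17, slack=0)
Line 6: ['support', 'content'] (min_width=15, slack=2)
Line 7: ['umbrella', 'any'] (min_width=12, slack=5)
Line 8: ['tired', 'year', 'butter'] (min_width=17, slack=0)
Total lines: 8

Answer: 8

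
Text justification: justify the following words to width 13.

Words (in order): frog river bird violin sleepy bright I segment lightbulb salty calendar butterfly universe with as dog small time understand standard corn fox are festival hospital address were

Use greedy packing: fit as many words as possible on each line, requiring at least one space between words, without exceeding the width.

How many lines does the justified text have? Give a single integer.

Answer: 17

Derivation:
Line 1: ['frog', 'river'] (min_width=10, slack=3)
Line 2: ['bird', 'violin'] (min_width=11, slack=2)
Line 3: ['sleepy', 'bright'] (min_width=13, slack=0)
Line 4: ['I', 'segment'] (min_width=9, slack=4)
Line 5: ['lightbulb'] (min_width=9, slack=4)
Line 6: ['salty'] (min_width=5, slack=8)
Line 7: ['calendar'] (min_width=8, slack=5)
Line 8: ['butterfly'] (min_width=9, slack=4)
Line 9: ['universe', 'with'] (min_width=13, slack=0)
Line 10: ['as', 'dog', 'small'] (min_width=12, slack=1)
Line 11: ['time'] (min_width=4, slack=9)
Line 12: ['understand'] (min_width=10, slack=3)
Line 13: ['standard', 'corn'] (min_width=13, slack=0)
Line 14: ['fox', 'are'] (min_width=7, slack=6)
Line 15: ['festival'] (min_width=8, slack=5)
Line 16: ['hospital'] (min_width=8, slack=5)
Line 17: ['address', 'were'] (min_width=12, slack=1)
Total lines: 17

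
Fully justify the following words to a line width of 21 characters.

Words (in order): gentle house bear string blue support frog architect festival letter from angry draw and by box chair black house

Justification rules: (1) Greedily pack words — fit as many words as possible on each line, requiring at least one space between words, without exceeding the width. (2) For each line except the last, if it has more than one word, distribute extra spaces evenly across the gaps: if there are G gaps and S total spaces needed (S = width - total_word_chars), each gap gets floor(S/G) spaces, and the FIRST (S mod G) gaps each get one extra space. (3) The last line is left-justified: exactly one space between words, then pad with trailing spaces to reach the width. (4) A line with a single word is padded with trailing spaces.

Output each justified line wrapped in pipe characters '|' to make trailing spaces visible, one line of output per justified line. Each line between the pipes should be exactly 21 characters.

Line 1: ['gentle', 'house', 'bear'] (min_width=17, slack=4)
Line 2: ['string', 'blue', 'support'] (min_width=19, slack=2)
Line 3: ['frog', 'architect'] (min_width=14, slack=7)
Line 4: ['festival', 'letter', 'from'] (min_width=20, slack=1)
Line 5: ['angry', 'draw', 'and', 'by', 'box'] (min_width=21, slack=0)
Line 6: ['chair', 'black', 'house'] (min_width=17, slack=4)

Answer: |gentle   house   bear|
|string  blue  support|
|frog        architect|
|festival  letter from|
|angry draw and by box|
|chair black house    |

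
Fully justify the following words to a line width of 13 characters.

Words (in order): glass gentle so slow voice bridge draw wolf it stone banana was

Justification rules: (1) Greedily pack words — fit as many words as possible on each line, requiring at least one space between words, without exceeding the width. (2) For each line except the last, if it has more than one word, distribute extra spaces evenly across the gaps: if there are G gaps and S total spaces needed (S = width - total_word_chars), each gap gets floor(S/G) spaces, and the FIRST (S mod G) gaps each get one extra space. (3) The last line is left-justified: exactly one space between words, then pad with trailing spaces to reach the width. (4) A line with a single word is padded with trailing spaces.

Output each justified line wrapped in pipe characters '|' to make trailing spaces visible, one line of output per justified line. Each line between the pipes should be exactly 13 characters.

Answer: |glass  gentle|
|so slow voice|
|bridge   draw|
|wolf it stone|
|banana was   |

Derivation:
Line 1: ['glass', 'gentle'] (min_width=12, slack=1)
Line 2: ['so', 'slow', 'voice'] (min_width=13, slack=0)
Line 3: ['bridge', 'draw'] (min_width=11, slack=2)
Line 4: ['wolf', 'it', 'stone'] (min_width=13, slack=0)
Line 5: ['banana', 'was'] (min_width=10, slack=3)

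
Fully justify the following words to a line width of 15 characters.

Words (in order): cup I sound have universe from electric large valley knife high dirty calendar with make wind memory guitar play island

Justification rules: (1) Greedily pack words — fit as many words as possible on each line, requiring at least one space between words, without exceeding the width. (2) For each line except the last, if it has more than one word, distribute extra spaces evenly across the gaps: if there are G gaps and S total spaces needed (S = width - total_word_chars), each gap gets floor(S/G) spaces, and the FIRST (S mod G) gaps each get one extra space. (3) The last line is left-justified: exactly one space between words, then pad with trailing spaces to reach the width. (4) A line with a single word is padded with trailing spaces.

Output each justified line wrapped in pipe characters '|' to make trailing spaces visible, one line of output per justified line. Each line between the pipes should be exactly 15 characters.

Answer: |cup   I   sound|
|have   universe|
|from   electric|
|large    valley|
|knife      high|
|dirty  calendar|
|with  make wind|
|memory   guitar|
|play island    |

Derivation:
Line 1: ['cup', 'I', 'sound'] (min_width=11, slack=4)
Line 2: ['have', 'universe'] (min_width=13, slack=2)
Line 3: ['from', 'electric'] (min_width=13, slack=2)
Line 4: ['large', 'valley'] (min_width=12, slack=3)
Line 5: ['knife', 'high'] (min_width=10, slack=5)
Line 6: ['dirty', 'calendar'] (min_width=14, slack=1)
Line 7: ['with', 'make', 'wind'] (min_width=14, slack=1)
Line 8: ['memory', 'guitar'] (min_width=13, slack=2)
Line 9: ['play', 'island'] (min_width=11, slack=4)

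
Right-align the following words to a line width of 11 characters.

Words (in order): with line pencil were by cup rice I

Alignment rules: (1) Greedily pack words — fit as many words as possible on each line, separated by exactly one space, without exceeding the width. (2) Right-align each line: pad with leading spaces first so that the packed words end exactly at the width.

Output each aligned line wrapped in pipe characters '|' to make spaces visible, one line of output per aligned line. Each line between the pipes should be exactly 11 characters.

Answer: |  with line|
|pencil were|
|by cup rice|
|          I|

Derivation:
Line 1: ['with', 'line'] (min_width=9, slack=2)
Line 2: ['pencil', 'were'] (min_width=11, slack=0)
Line 3: ['by', 'cup', 'rice'] (min_width=11, slack=0)
Line 4: ['I'] (min_width=1, slack=10)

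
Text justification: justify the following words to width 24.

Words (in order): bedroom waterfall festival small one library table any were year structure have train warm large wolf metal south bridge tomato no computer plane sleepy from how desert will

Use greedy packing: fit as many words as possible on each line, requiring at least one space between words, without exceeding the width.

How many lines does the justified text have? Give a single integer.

Line 1: ['bedroom', 'waterfall'] (min_width=17, slack=7)
Line 2: ['festival', 'small', 'one'] (min_width=18, slack=6)
Line 3: ['library', 'table', 'any', 'were'] (min_width=22, slack=2)
Line 4: ['year', 'structure', 'have'] (min_width=19, slack=5)
Line 5: ['train', 'warm', 'large', 'wolf'] (min_width=21, slack=3)
Line 6: ['metal', 'south', 'bridge'] (min_width=18, slack=6)
Line 7: ['tomato', 'no', 'computer', 'plane'] (min_width=24, slack=0)
Line 8: ['sleepy', 'from', 'how', 'desert'] (min_width=22, slack=2)
Line 9: ['will'] (min_width=4, slack=20)
Total lines: 9

Answer: 9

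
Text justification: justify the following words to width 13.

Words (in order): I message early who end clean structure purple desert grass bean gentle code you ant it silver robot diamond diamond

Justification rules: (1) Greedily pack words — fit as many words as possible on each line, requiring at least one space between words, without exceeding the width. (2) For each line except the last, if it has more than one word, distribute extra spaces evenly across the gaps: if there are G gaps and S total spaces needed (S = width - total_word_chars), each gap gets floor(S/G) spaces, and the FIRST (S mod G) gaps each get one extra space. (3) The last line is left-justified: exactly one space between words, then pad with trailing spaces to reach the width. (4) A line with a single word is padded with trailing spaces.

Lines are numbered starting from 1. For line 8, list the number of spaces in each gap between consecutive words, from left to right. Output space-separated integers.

Answer: 3 2

Derivation:
Line 1: ['I', 'message'] (min_width=9, slack=4)
Line 2: ['early', 'who', 'end'] (min_width=13, slack=0)
Line 3: ['clean'] (min_width=5, slack=8)
Line 4: ['structure'] (min_width=9, slack=4)
Line 5: ['purple', 'desert'] (min_width=13, slack=0)
Line 6: ['grass', 'bean'] (min_width=10, slack=3)
Line 7: ['gentle', 'code'] (min_width=11, slack=2)
Line 8: ['you', 'ant', 'it'] (min_width=10, slack=3)
Line 9: ['silver', 'robot'] (min_width=12, slack=1)
Line 10: ['diamond'] (min_width=7, slack=6)
Line 11: ['diamond'] (min_width=7, slack=6)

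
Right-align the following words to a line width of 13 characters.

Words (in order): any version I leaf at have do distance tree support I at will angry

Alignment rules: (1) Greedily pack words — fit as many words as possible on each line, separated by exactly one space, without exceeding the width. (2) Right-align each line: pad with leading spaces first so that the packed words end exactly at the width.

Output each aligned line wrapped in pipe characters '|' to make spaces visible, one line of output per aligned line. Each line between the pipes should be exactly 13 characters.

Line 1: ['any', 'version', 'I'] (min_width=13, slack=0)
Line 2: ['leaf', 'at', 'have'] (min_width=12, slack=1)
Line 3: ['do', 'distance'] (min_width=11, slack=2)
Line 4: ['tree', 'support'] (min_width=12, slack=1)
Line 5: ['I', 'at', 'will'] (min_width=9, slack=4)
Line 6: ['angry'] (min_width=5, slack=8)

Answer: |any version I|
| leaf at have|
|  do distance|
| tree support|
|    I at will|
|        angry|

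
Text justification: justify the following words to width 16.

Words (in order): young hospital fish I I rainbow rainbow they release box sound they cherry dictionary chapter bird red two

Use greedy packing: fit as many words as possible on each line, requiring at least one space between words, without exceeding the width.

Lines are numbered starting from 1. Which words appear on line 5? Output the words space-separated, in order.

Answer: sound they

Derivation:
Line 1: ['young', 'hospital'] (min_width=14, slack=2)
Line 2: ['fish', 'I', 'I', 'rainbow'] (min_width=16, slack=0)
Line 3: ['rainbow', 'they'] (min_width=12, slack=4)
Line 4: ['release', 'box'] (min_width=11, slack=5)
Line 5: ['sound', 'they'] (min_width=10, slack=6)
Line 6: ['cherry'] (min_width=6, slack=10)
Line 7: ['dictionary'] (min_width=10, slack=6)
Line 8: ['chapter', 'bird', 'red'] (min_width=16, slack=0)
Line 9: ['two'] (min_width=3, slack=13)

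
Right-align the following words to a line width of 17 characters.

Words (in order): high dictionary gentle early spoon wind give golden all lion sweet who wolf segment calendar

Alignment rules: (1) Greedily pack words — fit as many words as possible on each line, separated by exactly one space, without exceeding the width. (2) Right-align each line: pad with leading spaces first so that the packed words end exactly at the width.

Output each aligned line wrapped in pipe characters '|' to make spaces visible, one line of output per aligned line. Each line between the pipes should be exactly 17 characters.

Answer: |  high dictionary|
|     gentle early|
|  spoon wind give|
|  golden all lion|
|   sweet who wolf|
| segment calendar|

Derivation:
Line 1: ['high', 'dictionary'] (min_width=15, slack=2)
Line 2: ['gentle', 'early'] (min_width=12, slack=5)
Line 3: ['spoon', 'wind', 'give'] (min_width=15, slack=2)
Line 4: ['golden', 'all', 'lion'] (min_width=15, slack=2)
Line 5: ['sweet', 'who', 'wolf'] (min_width=14, slack=3)
Line 6: ['segment', 'calendar'] (min_width=16, slack=1)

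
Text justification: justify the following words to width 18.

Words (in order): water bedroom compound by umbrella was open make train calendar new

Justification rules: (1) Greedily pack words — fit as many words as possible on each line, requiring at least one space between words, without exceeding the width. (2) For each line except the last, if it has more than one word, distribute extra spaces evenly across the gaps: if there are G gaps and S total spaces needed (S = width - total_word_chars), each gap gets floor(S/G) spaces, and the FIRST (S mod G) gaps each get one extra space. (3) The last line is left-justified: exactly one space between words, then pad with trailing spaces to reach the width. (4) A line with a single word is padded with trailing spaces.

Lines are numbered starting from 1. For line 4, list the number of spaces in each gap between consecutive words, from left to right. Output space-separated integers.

Answer: 9

Derivation:
Line 1: ['water', 'bedroom'] (min_width=13, slack=5)
Line 2: ['compound', 'by'] (min_width=11, slack=7)
Line 3: ['umbrella', 'was', 'open'] (min_width=17, slack=1)
Line 4: ['make', 'train'] (min_width=10, slack=8)
Line 5: ['calendar', 'new'] (min_width=12, slack=6)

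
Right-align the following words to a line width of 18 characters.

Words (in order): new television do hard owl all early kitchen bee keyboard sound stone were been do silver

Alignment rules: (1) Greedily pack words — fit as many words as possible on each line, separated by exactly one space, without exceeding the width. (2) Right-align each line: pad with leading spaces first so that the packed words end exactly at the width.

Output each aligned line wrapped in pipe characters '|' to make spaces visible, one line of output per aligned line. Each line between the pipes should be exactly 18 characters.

Line 1: ['new', 'television', 'do'] (min_width=17, slack=1)
Line 2: ['hard', 'owl', 'all', 'early'] (min_width=18, slack=0)
Line 3: ['kitchen', 'bee'] (min_width=11, slack=7)
Line 4: ['keyboard', 'sound'] (min_width=14, slack=4)
Line 5: ['stone', 'were', 'been', 'do'] (min_width=18, slack=0)
Line 6: ['silver'] (min_width=6, slack=12)

Answer: | new television do|
|hard owl all early|
|       kitchen bee|
|    keyboard sound|
|stone were been do|
|            silver|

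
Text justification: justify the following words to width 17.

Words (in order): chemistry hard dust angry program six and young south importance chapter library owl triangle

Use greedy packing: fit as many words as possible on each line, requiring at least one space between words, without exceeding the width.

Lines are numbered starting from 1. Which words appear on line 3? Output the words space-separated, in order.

Answer: program six and

Derivation:
Line 1: ['chemistry', 'hard'] (min_width=14, slack=3)
Line 2: ['dust', 'angry'] (min_width=10, slack=7)
Line 3: ['program', 'six', 'and'] (min_width=15, slack=2)
Line 4: ['young', 'south'] (min_width=11, slack=6)
Line 5: ['importance'] (min_width=10, slack=7)
Line 6: ['chapter', 'library'] (min_width=15, slack=2)
Line 7: ['owl', 'triangle'] (min_width=12, slack=5)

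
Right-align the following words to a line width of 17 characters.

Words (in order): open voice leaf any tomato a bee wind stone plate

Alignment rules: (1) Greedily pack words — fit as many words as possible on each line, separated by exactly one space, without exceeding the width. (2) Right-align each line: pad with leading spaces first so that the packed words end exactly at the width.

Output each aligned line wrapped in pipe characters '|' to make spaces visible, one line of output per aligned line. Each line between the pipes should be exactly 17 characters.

Line 1: ['open', 'voice', 'leaf'] (min_width=15, slack=2)
Line 2: ['any', 'tomato', 'a', 'bee'] (min_width=16, slack=1)
Line 3: ['wind', 'stone', 'plate'] (min_width=16, slack=1)

Answer: |  open voice leaf|
| any tomato a bee|
| wind stone plate|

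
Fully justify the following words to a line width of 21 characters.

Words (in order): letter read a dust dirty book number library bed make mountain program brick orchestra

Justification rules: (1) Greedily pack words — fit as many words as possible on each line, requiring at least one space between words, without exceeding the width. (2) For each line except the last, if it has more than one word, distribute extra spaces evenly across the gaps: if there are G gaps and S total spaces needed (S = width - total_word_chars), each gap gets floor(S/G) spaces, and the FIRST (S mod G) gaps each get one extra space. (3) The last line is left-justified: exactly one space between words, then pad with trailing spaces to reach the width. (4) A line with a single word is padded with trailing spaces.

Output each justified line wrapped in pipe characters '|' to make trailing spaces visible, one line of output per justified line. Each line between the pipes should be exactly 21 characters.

Line 1: ['letter', 'read', 'a', 'dust'] (min_width=18, slack=3)
Line 2: ['dirty', 'book', 'number'] (min_width=17, slack=4)
Line 3: ['library', 'bed', 'make'] (min_width=16, slack=5)
Line 4: ['mountain', 'program'] (min_width=16, slack=5)
Line 5: ['brick', 'orchestra'] (min_width=15, slack=6)

Answer: |letter  read  a  dust|
|dirty   book   number|
|library    bed   make|
|mountain      program|
|brick orchestra      |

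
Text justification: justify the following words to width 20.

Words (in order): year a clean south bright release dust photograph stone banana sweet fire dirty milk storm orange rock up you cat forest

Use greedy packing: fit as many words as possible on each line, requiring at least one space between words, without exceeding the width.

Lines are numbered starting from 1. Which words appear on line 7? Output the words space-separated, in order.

Answer: cat forest

Derivation:
Line 1: ['year', 'a', 'clean', 'south'] (min_width=18, slack=2)
Line 2: ['bright', 'release', 'dust'] (min_width=19, slack=1)
Line 3: ['photograph', 'stone'] (min_width=16, slack=4)
Line 4: ['banana', 'sweet', 'fire'] (min_width=17, slack=3)
Line 5: ['dirty', 'milk', 'storm'] (min_width=16, slack=4)
Line 6: ['orange', 'rock', 'up', 'you'] (min_width=18, slack=2)
Line 7: ['cat', 'forest'] (min_width=10, slack=10)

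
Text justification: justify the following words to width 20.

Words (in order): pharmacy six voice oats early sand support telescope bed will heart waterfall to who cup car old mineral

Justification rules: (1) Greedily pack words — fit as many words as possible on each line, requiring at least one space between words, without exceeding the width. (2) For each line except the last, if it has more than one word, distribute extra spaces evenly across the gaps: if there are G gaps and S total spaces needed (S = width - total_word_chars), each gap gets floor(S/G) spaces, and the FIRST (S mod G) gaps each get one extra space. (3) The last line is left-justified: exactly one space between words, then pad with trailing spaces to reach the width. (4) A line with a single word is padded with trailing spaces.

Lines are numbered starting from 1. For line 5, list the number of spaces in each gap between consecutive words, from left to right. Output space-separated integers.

Answer: 1 1 1

Derivation:
Line 1: ['pharmacy', 'six', 'voice'] (min_width=18, slack=2)
Line 2: ['oats', 'early', 'sand'] (min_width=15, slack=5)
Line 3: ['support', 'telescope'] (min_width=17, slack=3)
Line 4: ['bed', 'will', 'heart'] (min_width=14, slack=6)
Line 5: ['waterfall', 'to', 'who', 'cup'] (min_width=20, slack=0)
Line 6: ['car', 'old', 'mineral'] (min_width=15, slack=5)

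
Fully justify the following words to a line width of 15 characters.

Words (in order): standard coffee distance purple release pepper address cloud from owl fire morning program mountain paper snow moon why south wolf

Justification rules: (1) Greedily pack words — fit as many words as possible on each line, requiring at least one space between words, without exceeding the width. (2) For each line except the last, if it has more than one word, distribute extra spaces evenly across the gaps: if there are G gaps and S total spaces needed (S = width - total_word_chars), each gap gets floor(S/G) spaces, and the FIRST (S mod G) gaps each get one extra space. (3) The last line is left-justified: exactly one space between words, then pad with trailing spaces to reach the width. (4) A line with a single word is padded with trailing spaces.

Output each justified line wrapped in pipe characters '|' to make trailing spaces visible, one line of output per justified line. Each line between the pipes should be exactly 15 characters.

Answer: |standard coffee|
|distance purple|
|release  pepper|
|address   cloud|
|from  owl  fire|
|morning program|
|mountain  paper|
|snow  moon  why|
|south wolf     |

Derivation:
Line 1: ['standard', 'coffee'] (min_width=15, slack=0)
Line 2: ['distance', 'purple'] (min_width=15, slack=0)
Line 3: ['release', 'pepper'] (min_width=14, slack=1)
Line 4: ['address', 'cloud'] (min_width=13, slack=2)
Line 5: ['from', 'owl', 'fire'] (min_width=13, slack=2)
Line 6: ['morning', 'program'] (min_width=15, slack=0)
Line 7: ['mountain', 'paper'] (min_width=14, slack=1)
Line 8: ['snow', 'moon', 'why'] (min_width=13, slack=2)
Line 9: ['south', 'wolf'] (min_width=10, slack=5)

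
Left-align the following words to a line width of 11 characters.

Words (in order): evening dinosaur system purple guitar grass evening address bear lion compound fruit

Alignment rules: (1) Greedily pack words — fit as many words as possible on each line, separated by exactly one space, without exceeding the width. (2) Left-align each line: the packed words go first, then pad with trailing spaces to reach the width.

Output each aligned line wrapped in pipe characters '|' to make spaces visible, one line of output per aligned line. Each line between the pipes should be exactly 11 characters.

Answer: |evening    |
|dinosaur   |
|system     |
|purple     |
|guitar     |
|grass      |
|evening    |
|address    |
|bear lion  |
|compound   |
|fruit      |

Derivation:
Line 1: ['evening'] (min_width=7, slack=4)
Line 2: ['dinosaur'] (min_width=8, slack=3)
Line 3: ['system'] (min_width=6, slack=5)
Line 4: ['purple'] (min_width=6, slack=5)
Line 5: ['guitar'] (min_width=6, slack=5)
Line 6: ['grass'] (min_width=5, slack=6)
Line 7: ['evening'] (min_width=7, slack=4)
Line 8: ['address'] (min_width=7, slack=4)
Line 9: ['bear', 'lion'] (min_width=9, slack=2)
Line 10: ['compound'] (min_width=8, slack=3)
Line 11: ['fruit'] (min_width=5, slack=6)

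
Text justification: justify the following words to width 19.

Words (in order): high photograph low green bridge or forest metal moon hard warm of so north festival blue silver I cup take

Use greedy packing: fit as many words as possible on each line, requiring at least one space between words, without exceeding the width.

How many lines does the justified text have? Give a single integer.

Line 1: ['high', 'photograph', 'low'] (min_width=19, slack=0)
Line 2: ['green', 'bridge', 'or'] (min_width=15, slack=4)
Line 3: ['forest', 'metal', 'moon'] (min_width=17, slack=2)
Line 4: ['hard', 'warm', 'of', 'so'] (min_width=15, slack=4)
Line 5: ['north', 'festival', 'blue'] (min_width=19, slack=0)
Line 6: ['silver', 'I', 'cup', 'take'] (min_width=17, slack=2)
Total lines: 6

Answer: 6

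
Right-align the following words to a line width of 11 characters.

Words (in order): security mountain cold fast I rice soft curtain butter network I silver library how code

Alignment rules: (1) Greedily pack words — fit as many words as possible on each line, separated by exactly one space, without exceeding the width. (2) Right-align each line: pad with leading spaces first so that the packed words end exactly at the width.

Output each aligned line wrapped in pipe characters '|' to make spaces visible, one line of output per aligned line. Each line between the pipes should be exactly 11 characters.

Line 1: ['security'] (min_width=8, slack=3)
Line 2: ['mountain'] (min_width=8, slack=3)
Line 3: ['cold', 'fast', 'I'] (min_width=11, slack=0)
Line 4: ['rice', 'soft'] (min_width=9, slack=2)
Line 5: ['curtain'] (min_width=7, slack=4)
Line 6: ['butter'] (min_width=6, slack=5)
Line 7: ['network', 'I'] (min_width=9, slack=2)
Line 8: ['silver'] (min_width=6, slack=5)
Line 9: ['library', 'how'] (min_width=11, slack=0)
Line 10: ['code'] (min_width=4, slack=7)

Answer: |   security|
|   mountain|
|cold fast I|
|  rice soft|
|    curtain|
|     butter|
|  network I|
|     silver|
|library how|
|       code|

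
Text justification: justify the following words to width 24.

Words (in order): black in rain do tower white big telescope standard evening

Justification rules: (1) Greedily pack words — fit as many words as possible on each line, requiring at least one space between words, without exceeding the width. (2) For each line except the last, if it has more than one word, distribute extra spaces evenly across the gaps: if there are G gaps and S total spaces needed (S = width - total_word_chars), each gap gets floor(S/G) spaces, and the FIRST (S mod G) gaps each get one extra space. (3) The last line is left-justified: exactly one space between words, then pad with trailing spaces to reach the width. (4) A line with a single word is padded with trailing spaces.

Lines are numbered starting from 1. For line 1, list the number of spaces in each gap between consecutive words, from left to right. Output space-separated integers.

Line 1: ['black', 'in', 'rain', 'do', 'tower'] (min_width=22, slack=2)
Line 2: ['white', 'big', 'telescope'] (min_width=19, slack=5)
Line 3: ['standard', 'evening'] (min_width=16, slack=8)

Answer: 2 2 1 1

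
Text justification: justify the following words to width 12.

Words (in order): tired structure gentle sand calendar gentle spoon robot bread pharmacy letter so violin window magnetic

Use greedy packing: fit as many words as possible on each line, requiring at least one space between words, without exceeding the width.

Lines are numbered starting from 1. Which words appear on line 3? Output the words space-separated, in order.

Line 1: ['tired'] (min_width=5, slack=7)
Line 2: ['structure'] (min_width=9, slack=3)
Line 3: ['gentle', 'sand'] (min_width=11, slack=1)
Line 4: ['calendar'] (min_width=8, slack=4)
Line 5: ['gentle', 'spoon'] (min_width=12, slack=0)
Line 6: ['robot', 'bread'] (min_width=11, slack=1)
Line 7: ['pharmacy'] (min_width=8, slack=4)
Line 8: ['letter', 'so'] (min_width=9, slack=3)
Line 9: ['violin'] (min_width=6, slack=6)
Line 10: ['window'] (min_width=6, slack=6)
Line 11: ['magnetic'] (min_width=8, slack=4)

Answer: gentle sand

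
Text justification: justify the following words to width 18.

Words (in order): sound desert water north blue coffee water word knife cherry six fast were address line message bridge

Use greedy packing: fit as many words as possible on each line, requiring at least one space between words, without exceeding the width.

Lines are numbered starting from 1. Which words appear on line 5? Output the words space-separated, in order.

Answer: were address line

Derivation:
Line 1: ['sound', 'desert', 'water'] (min_width=18, slack=0)
Line 2: ['north', 'blue', 'coffee'] (min_width=17, slack=1)
Line 3: ['water', 'word', 'knife'] (min_width=16, slack=2)
Line 4: ['cherry', 'six', 'fast'] (min_width=15, slack=3)
Line 5: ['were', 'address', 'line'] (min_width=17, slack=1)
Line 6: ['message', 'bridge'] (min_width=14, slack=4)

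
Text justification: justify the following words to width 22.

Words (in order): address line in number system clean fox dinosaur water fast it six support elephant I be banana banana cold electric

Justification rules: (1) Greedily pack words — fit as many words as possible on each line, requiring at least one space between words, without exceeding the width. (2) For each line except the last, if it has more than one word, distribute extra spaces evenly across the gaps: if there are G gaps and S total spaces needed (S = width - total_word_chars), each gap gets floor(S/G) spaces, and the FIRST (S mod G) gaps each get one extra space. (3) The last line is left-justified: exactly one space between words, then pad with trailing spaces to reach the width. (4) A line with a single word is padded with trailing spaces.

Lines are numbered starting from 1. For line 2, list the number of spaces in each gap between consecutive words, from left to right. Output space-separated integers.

Answer: 4 4

Derivation:
Line 1: ['address', 'line', 'in', 'number'] (min_width=22, slack=0)
Line 2: ['system', 'clean', 'fox'] (min_width=16, slack=6)
Line 3: ['dinosaur', 'water', 'fast', 'it'] (min_width=22, slack=0)
Line 4: ['six', 'support', 'elephant', 'I'] (min_width=22, slack=0)
Line 5: ['be', 'banana', 'banana', 'cold'] (min_width=21, slack=1)
Line 6: ['electric'] (min_width=8, slack=14)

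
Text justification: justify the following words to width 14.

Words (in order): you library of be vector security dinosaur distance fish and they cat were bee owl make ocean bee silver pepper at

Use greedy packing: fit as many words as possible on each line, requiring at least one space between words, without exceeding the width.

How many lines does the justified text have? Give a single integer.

Line 1: ['you', 'library', 'of'] (min_width=14, slack=0)
Line 2: ['be', 'vector'] (min_width=9, slack=5)
Line 3: ['security'] (min_width=8, slack=6)
Line 4: ['dinosaur'] (min_width=8, slack=6)
Line 5: ['distance', 'fish'] (min_width=13, slack=1)
Line 6: ['and', 'they', 'cat'] (min_width=12, slack=2)
Line 7: ['were', 'bee', 'owl'] (min_width=12, slack=2)
Line 8: ['make', 'ocean', 'bee'] (min_width=14, slack=0)
Line 9: ['silver', 'pepper'] (min_width=13, slack=1)
Line 10: ['at'] (min_width=2, slack=12)
Total lines: 10

Answer: 10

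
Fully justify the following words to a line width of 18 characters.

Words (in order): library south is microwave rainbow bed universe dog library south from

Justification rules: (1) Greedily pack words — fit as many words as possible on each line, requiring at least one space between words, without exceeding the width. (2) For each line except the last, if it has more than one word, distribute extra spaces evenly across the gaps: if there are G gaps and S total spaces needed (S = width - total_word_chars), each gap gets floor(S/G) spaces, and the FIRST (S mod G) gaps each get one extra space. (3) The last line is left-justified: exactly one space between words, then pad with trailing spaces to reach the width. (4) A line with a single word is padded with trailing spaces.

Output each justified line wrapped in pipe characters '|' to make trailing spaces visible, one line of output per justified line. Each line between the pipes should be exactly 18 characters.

Answer: |library  south  is|
|microwave  rainbow|
|bed  universe  dog|
|library south from|

Derivation:
Line 1: ['library', 'south', 'is'] (min_width=16, slack=2)
Line 2: ['microwave', 'rainbow'] (min_width=17, slack=1)
Line 3: ['bed', 'universe', 'dog'] (min_width=16, slack=2)
Line 4: ['library', 'south', 'from'] (min_width=18, slack=0)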